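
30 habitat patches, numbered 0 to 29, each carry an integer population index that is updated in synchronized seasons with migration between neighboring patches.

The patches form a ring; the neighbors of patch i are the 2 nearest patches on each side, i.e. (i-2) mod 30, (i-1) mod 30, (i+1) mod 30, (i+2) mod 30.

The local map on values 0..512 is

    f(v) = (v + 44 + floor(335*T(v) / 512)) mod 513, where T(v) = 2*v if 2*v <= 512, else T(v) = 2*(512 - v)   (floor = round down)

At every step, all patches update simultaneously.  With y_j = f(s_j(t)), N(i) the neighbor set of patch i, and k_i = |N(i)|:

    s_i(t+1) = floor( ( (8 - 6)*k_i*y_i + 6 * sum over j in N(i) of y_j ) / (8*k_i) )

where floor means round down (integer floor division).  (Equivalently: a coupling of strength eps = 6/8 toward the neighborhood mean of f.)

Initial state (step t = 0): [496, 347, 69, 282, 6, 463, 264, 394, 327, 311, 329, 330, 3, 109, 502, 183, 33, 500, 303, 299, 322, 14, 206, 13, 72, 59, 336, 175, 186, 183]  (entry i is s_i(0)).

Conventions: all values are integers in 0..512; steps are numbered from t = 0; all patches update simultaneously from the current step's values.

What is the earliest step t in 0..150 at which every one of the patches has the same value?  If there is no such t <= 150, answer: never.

Answer: 19
Key observation: Synchronization is absorbing here: once all patches are equal they stay equal, and step 19 is the first all-equal step.

Derivation:
t=0: [496, 347, 69, 282, 6, 463, 264, 394, 327, 311, 329, 330, 3, 109, 502, 183, 33, 500, 303, 299, 322, 14, 206, 13, 72, 59, 336, 175, 186, 183]  (not all equal)
t=1: [243, 178, 108, 105, 106, 83, 84, 91, 100, 96, 91, 127, 113, 197, 186, 211, 154, 161, 97, 88, 80, 73, 87, 107, 119, 200, 270, 340, 316, 315]  (not all equal)
t=2: [201, 258, 283, 309, 269, 258, 256, 253, 257, 276, 284, 331, 368, 336, 346, 339, 319, 278, 308, 272, 238, 242, 257, 312, 296, 280, 220, 179, 102, 165]  (not all equal)
t=3: [302, 245, 187, 114, 115, 116, 119, 118, 117, 112, 107, 101, 97, 94, 95, 100, 102, 107, 103, 102, 101, 101, 101, 107, 97, 161, 189, 274, 337, 361]  (not all equal)
t=4: [168, 207, 272, 300, 341, 312, 313, 312, 308, 300, 290, 279, 271, 267, 268, 273, 277, 281, 281, 280, 278, 280, 277, 304, 341, 320, 287, 231, 172, 100]  (not all equal)
t=5: [265, 176, 149, 87, 104, 103, 102, 104, 106, 108, 111, 113, 115, 116, 116, 116, 115, 114, 114, 114, 114, 113, 109, 106, 105, 96, 159, 190, 275, 245]  (not all equal)
t=6: [226, 271, 302, 323, 294, 274, 282, 284, 288, 293, 298, 303, 307, 309, 310, 309, 309, 308, 307, 306, 304, 300, 295, 287, 307, 341, 318, 287, 236, 242]  (not all equal)
t=7: [85, 94, 98, 109, 109, 110, 112, 112, 111, 110, 108, 107, 106, 105, 105, 105, 105, 105, 105, 106, 107, 108, 108, 106, 104, 104, 98, 95, 85, 89]  (not all equal)
t=8: [251, 262, 272, 284, 292, 298, 299, 299, 298, 296, 293, 291, 288, 287, 286, 286, 286, 286, 287, 288, 290, 290, 290, 288, 283, 278, 268, 261, 251, 250]  (not all equal)
t=9: [112, 114, 114, 113, 111, 109, 108, 108, 108, 109, 110, 110, 111, 111, 112, 112, 112, 112, 111, 111, 111, 111, 111, 112, 113, 115, 115, 114, 113, 113]  (not all equal)
t=10: [304, 304, 304, 302, 299, 296, 294, 293, 294, 295, 296, 297, 299, 300, 301, 301, 301, 301, 300, 300, 300, 300, 301, 302, 304, 306, 306, 306, 305, 304]  (not all equal)
t=11: [106, 107, 107, 107, 108, 108, 109, 109, 109, 109, 109, 108, 108, 108, 108, 108, 108, 108, 108, 108, 108, 107, 107, 107, 106, 106, 106, 106, 106, 106]  (not all equal)
t=12: [289, 289, 290, 291, 292, 293, 294, 294, 295, 294, 294, 293, 293, 293, 293, 293, 293, 293, 293, 292, 292, 291, 290, 289, 289, 288, 288, 288, 288, 288]  (not all equal)
t=13: [111, 111, 110, 110, 110, 110, 109, 109, 109, 109, 109, 110, 110, 110, 110, 110, 110, 110, 110, 110, 110, 110, 110, 111, 111, 111, 111, 112, 111, 111]  (not all equal)
t=14: [299, 298, 298, 297, 296, 296, 295, 295, 295, 295, 295, 296, 296, 297, 297, 297, 297, 297, 297, 297, 297, 297, 298, 298, 299, 300, 300, 300, 300, 300]  (not all equal)
t=15: [108, 108, 108, 109, 109, 109, 109, 109, 109, 109, 109, 109, 109, 109, 109, 109, 109, 109, 109, 109, 109, 109, 108, 108, 108, 108, 108, 108, 108, 108]  (not all equal)
t=16: [293, 293, 293, 294, 294, 295, 295, 295, 295, 295, 295, 295, 295, 295, 295, 295, 295, 295, 295, 295, 294, 294, 293, 293, 293, 293, 293, 293, 293, 293]  (not all equal)
t=17: [110, 110, 110, 109, 109, 109, 109, 109, 109, 109, 109, 109, 109, 109, 109, 109, 109, 109, 109, 109, 109, 109, 110, 110, 110, 110, 110, 110, 110, 110]  (not all equal)
t=18: [297, 296, 296, 295, 295, 295, 295, 295, 295, 295, 295, 295, 295, 295, 295, 295, 295, 295, 295, 295, 295, 295, 296, 296, 297, 297, 297, 297, 297, 297]  (not all equal)
t=19: [109, 109, 109, 109, 109, 109, 109, 109, 109, 109, 109, 109, 109, 109, 109, 109, 109, 109, 109, 109, 109, 109, 109, 109, 109, 109, 109, 109, 109, 109]  (all equal)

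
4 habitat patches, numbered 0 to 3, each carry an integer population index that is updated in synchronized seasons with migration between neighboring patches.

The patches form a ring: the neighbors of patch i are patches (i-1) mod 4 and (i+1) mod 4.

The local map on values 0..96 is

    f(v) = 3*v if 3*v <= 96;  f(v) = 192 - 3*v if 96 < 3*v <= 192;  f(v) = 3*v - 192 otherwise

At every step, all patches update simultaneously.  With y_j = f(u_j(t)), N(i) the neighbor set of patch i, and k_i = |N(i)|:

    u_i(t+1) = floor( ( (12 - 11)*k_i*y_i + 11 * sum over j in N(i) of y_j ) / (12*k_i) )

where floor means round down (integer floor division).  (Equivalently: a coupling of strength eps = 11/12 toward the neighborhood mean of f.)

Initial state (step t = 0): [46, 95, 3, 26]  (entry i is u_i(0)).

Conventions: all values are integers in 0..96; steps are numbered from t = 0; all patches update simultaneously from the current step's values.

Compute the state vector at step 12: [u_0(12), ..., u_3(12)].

Answer: [81, 51, 81, 51]

Derivation:
t=0: [46, 95, 3, 26]
t=1: [82, 36, 79, 35]
t=2: [82, 52, 82, 52]
t=3: [37, 52, 37, 52]
t=4: [39, 77, 39, 77]
t=5: [42, 72, 42, 72]
t=6: [27, 62, 27, 62]
t=7: [12, 74, 12, 74]
t=8: [30, 35, 30, 35]
t=9: [87, 89, 87, 89]
t=10: [74, 69, 74, 69]
t=11: [16, 28, 16, 28]
t=12: [81, 51, 81, 51]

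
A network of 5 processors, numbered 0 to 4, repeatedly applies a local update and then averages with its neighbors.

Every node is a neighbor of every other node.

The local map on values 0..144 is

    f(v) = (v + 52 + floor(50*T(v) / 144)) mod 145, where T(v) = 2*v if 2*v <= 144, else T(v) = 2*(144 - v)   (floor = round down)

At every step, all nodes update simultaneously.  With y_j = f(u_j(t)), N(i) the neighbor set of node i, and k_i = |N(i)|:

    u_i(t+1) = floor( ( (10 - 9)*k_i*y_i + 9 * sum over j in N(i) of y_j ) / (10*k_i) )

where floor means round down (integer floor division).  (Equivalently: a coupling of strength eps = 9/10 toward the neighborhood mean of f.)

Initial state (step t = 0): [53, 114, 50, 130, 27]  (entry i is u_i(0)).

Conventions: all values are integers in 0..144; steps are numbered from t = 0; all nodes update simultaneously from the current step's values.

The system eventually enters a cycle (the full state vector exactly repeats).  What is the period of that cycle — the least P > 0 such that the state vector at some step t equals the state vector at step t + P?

Answer: 2
Key observation: The state at step 12, [46, 46, 46, 46, 46], reappears at step 14 — and no state repeats earlier — so the cycle the system enters has period 2.

Derivation:
t=0: [53, 114, 50, 130, 27]
t=1: [86, 98, 86, 97, 91]
t=2: [34, 34, 34, 34, 34]
t=3: [109, 109, 109, 109, 109]
t=4: [40, 40, 40, 40, 40]
t=5: [119, 119, 119, 119, 119]
t=6: [43, 43, 43, 43, 43]
t=7: [124, 124, 124, 124, 124]
t=8: [44, 44, 44, 44, 44]
t=9: [126, 126, 126, 126, 126]
t=10: [45, 45, 45, 45, 45]
t=11: [128, 128, 128, 128, 128]
t=12: [46, 46, 46, 46, 46]
t=13: [129, 129, 129, 129, 129]
t=14: [46, 46, 46, 46, 46]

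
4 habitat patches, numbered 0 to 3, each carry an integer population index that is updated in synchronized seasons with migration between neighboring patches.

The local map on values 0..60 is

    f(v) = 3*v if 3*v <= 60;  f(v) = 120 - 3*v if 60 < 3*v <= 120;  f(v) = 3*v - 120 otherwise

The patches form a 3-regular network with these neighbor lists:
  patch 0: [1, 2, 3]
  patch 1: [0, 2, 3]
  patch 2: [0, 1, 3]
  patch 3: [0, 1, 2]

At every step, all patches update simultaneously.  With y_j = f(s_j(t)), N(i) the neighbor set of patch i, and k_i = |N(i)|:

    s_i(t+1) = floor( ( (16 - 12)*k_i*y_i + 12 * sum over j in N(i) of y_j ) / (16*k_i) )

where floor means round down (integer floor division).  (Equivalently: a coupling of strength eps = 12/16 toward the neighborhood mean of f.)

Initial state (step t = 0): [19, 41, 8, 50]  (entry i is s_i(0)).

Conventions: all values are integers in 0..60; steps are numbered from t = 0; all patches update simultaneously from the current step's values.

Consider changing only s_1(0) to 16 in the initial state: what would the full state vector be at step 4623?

Simulating step by step:
t=0: [19, 16, 8, 50]
t=1: [39, 39, 39, 39]
t=2: [3, 3, 3, 3]
t=3: [9, 9, 9, 9]
t=4: [27, 27, 27, 27]
t=5: [39, 39, 39, 39]

Answer: [9, 9, 9, 9]
Key observation: The state at step 1, [39, 39, 39, 39], reappears at step 5: the system is in a cycle of period 4 from step 1 on.  Therefore the state at step 4623 equals the state at step 1 + ((4623 - 1) mod 4) = 3, which is [9, 9, 9, 9].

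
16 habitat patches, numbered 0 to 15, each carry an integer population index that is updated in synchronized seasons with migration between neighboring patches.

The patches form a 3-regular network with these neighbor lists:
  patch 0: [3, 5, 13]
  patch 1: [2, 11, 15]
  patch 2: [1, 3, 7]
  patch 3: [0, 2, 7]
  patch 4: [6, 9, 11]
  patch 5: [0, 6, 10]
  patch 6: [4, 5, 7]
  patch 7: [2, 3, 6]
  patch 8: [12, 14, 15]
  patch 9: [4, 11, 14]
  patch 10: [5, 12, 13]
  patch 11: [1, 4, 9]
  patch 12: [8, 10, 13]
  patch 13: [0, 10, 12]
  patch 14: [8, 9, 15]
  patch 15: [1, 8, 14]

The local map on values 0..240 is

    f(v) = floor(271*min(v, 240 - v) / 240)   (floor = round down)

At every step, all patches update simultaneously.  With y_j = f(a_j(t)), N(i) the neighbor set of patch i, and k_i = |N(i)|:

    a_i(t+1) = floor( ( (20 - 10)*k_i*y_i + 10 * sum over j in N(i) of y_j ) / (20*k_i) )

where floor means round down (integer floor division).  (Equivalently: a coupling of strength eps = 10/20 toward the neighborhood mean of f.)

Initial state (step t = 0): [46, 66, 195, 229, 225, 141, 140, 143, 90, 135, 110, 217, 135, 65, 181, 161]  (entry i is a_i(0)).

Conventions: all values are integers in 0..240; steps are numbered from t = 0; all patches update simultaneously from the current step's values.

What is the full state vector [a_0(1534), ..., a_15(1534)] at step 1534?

Simulating step by step:
t=0: [46, 66, 195, 229, 225, 141, 140, 143, 90, 135, 110, 217, 135, 65, 181, 161]
t=1: [58, 64, 57, 41, 50, 103, 95, 83, 96, 76, 112, 47, 108, 85, 84, 84]
t=2: [75, 71, 67, 60, 68, 107, 97, 82, 105, 76, 118, 62, 115, 99, 94, 92]
t=3: [91, 81, 77, 75, 82, 114, 102, 87, 115, 84, 126, 75, 124, 113, 104, 102]
t=4: [107, 93, 88, 89, 94, 121, 110, 96, 124, 95, 128, 88, 129, 123, 114, 113]
t=5: [121, 106, 101, 104, 108, 128, 120, 107, 128, 109, 128, 102, 127, 127, 124, 124]
t=6: [128, 119, 116, 119, 122, 128, 128, 121, 127, 122, 126, 118, 126, 128, 128, 127]
t=7: [127, 132, 132, 132, 131, 126, 128, 132, 127, 131, 127, 133, 127, 126, 127, 128]
t=8: [126, 121, 121, 122, 123, 127, 125, 121, 126, 123, 127, 121, 127, 127, 126, 125]
t=9: [128, 133, 133, 132, 131, 127, 130, 133, 128, 131, 127, 133, 127, 127, 128, 129]
t=10: [125, 120, 120, 121, 122, 126, 123, 120, 126, 123, 127, 121, 126, 126, 125, 124]
t=11: [129, 134, 134, 133, 132, 128, 132, 134, 128, 132, 127, 133, 127, 128, 129, 130]
t=12: [124, 120, 119, 120, 120, 125, 121, 119, 125, 121, 126, 120, 126, 126, 124, 123]
t=13: [130, 134, 134, 133, 134, 129, 133, 134, 129, 133, 128, 134, 128, 128, 130, 131]
t=14: [123, 119, 119, 120, 119, 124, 120, 119, 124, 120, 125, 119, 125, 125, 123, 122]
t=15: [131, 133, 134, 134, 134, 131, 133, 134, 130, 134, 129, 134, 129, 129, 132, 132]
t=16: [122, 119, 119, 119, 119, 122, 120, 119, 123, 119, 124, 119, 124, 124, 121, 121]
t=17: [132, 134, 134, 133, 134, 132, 134, 134, 132, 134, 130, 134, 130, 130, 133, 133]
t=18: [121, 119, 119, 119, 119, 121, 119, 119, 121, 119, 123, 119, 123, 123, 120, 120]
t=19: [133, 134, 134, 134, 134, 133, 134, 134, 134, 134, 132, 134, 132, 132, 134, 134]
t=20: [120, 119, 119, 119, 119, 120, 119, 119, 119, 119, 120, 119, 120, 120, 119, 119]
t=21: [134, 134, 134, 134, 134, 134, 134, 134, 134, 134, 135, 134, 134, 135, 134, 134]
t=22: [118, 119, 119, 119, 119, 118, 119, 119, 119, 119, 118, 119, 118, 118, 119, 119]
t=23: [133, 134, 134, 133, 134, 133, 133, 134, 133, 134, 133, 134, 133, 133, 134, 134]
t=24: [120, 119, 119, 119, 119, 120, 119, 119, 119, 119, 120, 119, 120, 120, 119, 119]

Answer: [118, 119, 119, 119, 119, 118, 119, 119, 119, 119, 118, 119, 118, 118, 119, 119]
Key observation: The state at step 20, [120, 119, 119, 119, 119, 120, 119, 119, 119, 119, 120, 119, 120, 120, 119, 119], reappears at step 24: the system is in a cycle of period 4 from step 20 on.  Therefore the state at step 1534 equals the state at step 20 + ((1534 - 20) mod 4) = 22, which is [118, 119, 119, 119, 119, 118, 119, 119, 119, 119, 118, 119, 118, 118, 119, 119].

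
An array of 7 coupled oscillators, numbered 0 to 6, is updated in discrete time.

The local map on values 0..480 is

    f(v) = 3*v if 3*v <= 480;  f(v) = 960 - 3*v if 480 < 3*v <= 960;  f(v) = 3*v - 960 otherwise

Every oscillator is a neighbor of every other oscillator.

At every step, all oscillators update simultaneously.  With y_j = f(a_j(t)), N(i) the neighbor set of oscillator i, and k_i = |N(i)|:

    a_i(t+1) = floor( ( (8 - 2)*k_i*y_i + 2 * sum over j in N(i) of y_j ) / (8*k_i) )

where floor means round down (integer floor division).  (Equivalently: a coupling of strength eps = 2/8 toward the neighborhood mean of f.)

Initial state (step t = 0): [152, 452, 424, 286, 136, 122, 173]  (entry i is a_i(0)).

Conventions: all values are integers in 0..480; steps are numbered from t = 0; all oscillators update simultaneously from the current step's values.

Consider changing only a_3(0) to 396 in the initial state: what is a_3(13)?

Simulating step by step:
t=0: [152, 452, 424, 396, 136, 122, 173]
t=1: [431, 389, 329, 270, 397, 367, 421]
t=2: [293, 204, 77, 164, 221, 157, 272]
t=3: [142, 331, 248, 416, 295, 418, 187]
t=4: [373, 95, 225, 276, 125, 280, 354]
t=5: [173, 262, 262, 154, 326, 145, 133]
t=6: [400, 210, 210, 414, 100, 395, 370]
t=7: [247, 311, 311, 277, 289, 236, 183]
t=8: [203, 67, 67, 139, 114, 226, 339]
t=9: [325, 219, 219, 372, 319, 276, 117]
t=10: [63, 267, 267, 163, 54, 146, 301]
t=11: [202, 180, 180, 401, 182, 378, 108]
t=12: [348, 395, 395, 270, 391, 221, 327]
t=13: [110, 210, 210, 156, 201, 261, 65]

Answer: a_3(13) = 156
Key observation: This trace re-runs the system from the modified initial state.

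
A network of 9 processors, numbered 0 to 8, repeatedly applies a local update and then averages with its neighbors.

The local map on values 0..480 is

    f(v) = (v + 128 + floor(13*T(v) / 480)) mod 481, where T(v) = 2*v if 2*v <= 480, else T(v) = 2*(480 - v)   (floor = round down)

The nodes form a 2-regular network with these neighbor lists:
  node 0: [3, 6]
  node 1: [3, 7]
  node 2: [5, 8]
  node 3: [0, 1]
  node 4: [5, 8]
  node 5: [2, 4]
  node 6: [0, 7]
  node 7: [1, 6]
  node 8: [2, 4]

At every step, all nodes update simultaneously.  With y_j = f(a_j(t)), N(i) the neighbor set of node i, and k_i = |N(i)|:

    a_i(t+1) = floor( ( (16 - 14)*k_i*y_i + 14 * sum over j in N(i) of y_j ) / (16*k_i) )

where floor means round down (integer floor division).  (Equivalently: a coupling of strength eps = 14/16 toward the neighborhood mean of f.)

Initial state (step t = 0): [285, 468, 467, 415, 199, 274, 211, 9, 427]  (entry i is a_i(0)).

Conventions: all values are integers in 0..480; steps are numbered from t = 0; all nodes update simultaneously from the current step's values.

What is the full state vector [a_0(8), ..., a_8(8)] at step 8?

Answer: [376, 307, 206, 218, 206, 208, 375, 218, 208]

Derivation:
t=0: [285, 468, 467, 415, 199, 274, 211, 9, 427]
t=1: [234, 102, 228, 243, 256, 248, 288, 220, 206]
t=2: [400, 354, 366, 314, 370, 382, 373, 334, 377]
t=3: [214, 402, 29, 81, 30, 22, 230, 72, 21]
t=4: [299, 188, 151, 204, 151, 157, 289, 210, 157]
t=5: [391, 343, 292, 376, 292, 287, 396, 373, 287]
t=6: [38, 82, 425, 231, 425, 429, 35, 232, 429]
t=7: [255, 351, 77, 213, 77, 74, 256, 211, 74]
t=8: [376, 307, 206, 218, 206, 208, 375, 218, 208]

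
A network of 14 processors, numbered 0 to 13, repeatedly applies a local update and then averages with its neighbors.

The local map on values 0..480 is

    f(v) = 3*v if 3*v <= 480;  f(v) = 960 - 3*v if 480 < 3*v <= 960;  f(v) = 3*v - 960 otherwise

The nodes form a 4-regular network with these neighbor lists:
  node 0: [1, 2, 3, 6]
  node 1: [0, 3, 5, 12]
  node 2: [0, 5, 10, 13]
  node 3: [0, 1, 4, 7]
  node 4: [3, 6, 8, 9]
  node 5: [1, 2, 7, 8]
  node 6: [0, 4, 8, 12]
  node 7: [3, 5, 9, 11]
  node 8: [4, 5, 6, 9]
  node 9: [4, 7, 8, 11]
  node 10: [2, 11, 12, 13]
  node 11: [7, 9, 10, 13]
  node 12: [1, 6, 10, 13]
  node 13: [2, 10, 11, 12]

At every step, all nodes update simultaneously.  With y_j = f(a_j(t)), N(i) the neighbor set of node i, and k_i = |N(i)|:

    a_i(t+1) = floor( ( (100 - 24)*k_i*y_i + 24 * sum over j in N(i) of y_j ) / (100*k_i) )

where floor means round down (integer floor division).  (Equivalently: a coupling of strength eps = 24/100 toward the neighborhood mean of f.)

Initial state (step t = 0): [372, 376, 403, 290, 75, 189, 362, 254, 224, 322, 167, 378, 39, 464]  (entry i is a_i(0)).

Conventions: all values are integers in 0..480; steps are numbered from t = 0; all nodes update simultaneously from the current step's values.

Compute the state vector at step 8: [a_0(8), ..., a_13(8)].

Answer: [238, 221, 336, 311, 192, 152, 108, 288, 225, 90, 333, 289, 151, 247]

Derivation:
t=0: [372, 376, 403, 290, 75, 189, 362, 254, 224, 322, 167, 378, 39, 464]
t=1: [156, 173, 275, 113, 201, 352, 142, 190, 263, 57, 407, 197, 160, 388]
t=2: [436, 418, 164, 357, 337, 141, 412, 354, 192, 207, 269, 342, 444, 229]
t=3: [333, 298, 427, 132, 105, 396, 279, 133, 357, 293, 187, 102, 342, 271]
t=4: [84, 93, 292, 350, 282, 227, 125, 363, 129, 129, 353, 294, 94, 177]
t=5: [241, 266, 127, 114, 160, 264, 347, 148, 363, 336, 127, 121, 285, 358]
t=6: [238, 174, 343, 339, 400, 194, 118, 392, 144, 121, 347, 335, 124, 160]
t=7: [242, 396, 123, 111, 254, 356, 346, 214, 408, 331, 119, 102, 363, 398]
t=8: [238, 221, 336, 311, 192, 152, 108, 288, 225, 90, 333, 289, 151, 247]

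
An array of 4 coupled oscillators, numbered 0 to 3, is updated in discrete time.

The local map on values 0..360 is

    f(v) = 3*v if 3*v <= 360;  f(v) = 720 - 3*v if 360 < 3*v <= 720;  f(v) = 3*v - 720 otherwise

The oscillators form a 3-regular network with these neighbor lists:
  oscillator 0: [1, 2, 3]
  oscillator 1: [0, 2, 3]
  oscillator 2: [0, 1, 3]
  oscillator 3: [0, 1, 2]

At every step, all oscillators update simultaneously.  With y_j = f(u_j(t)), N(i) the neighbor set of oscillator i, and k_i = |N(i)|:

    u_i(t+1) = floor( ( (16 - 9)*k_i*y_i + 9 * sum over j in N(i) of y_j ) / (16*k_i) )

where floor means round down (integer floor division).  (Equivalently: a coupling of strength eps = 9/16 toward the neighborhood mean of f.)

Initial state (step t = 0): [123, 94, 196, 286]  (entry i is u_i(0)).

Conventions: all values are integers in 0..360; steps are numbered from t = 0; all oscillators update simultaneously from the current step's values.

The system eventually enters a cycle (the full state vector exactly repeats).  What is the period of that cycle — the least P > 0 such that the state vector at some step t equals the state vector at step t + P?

Simulating step by step:
t=0: [123, 94, 196, 286]
t=1: [257, 239, 202, 203]
t=2: [65, 53, 80, 80]
t=3: [205, 196, 216, 216]
t=4: [97, 104, 89, 89]
t=5: [285, 291, 279, 279]
t=6: [131, 136, 127, 127]
t=7: [328, 324, 331, 331]
t=8: [265, 262, 267, 267]
t=9: [75, 73, 77, 77]
t=10: [226, 224, 227, 227]
t=11: [42, 43, 41, 41]
t=12: [125, 126, 124, 124]
t=13: [345, 344, 346, 346]
t=14: [315, 314, 316, 316]
t=15: [225, 224, 226, 226]
t=16: [44, 45, 43, 43]
t=17: [131, 132, 130, 130]
t=18: [327, 326, 328, 328]
t=19: [261, 260, 262, 262]
t=20: [63, 62, 64, 64]
t=21: [189, 188, 190, 190]
t=22: [152, 153, 151, 151]
t=23: [264, 263, 265, 265]
t=24: [72, 71, 73, 73]
t=25: [216, 215, 217, 217]
t=26: [71, 72, 70, 70]
t=27: [212, 213, 211, 211]
t=28: [84, 83, 85, 85]
t=29: [252, 251, 253, 253]
t=30: [36, 35, 37, 37]
t=31: [108, 107, 109, 109]
t=32: [324, 323, 325, 325]
t=33: [252, 251, 253, 253]

Answer: 4
Key observation: The state at step 29, [252, 251, 253, 253], reappears at step 33 — and no state repeats earlier — so the cycle the system enters has period 4.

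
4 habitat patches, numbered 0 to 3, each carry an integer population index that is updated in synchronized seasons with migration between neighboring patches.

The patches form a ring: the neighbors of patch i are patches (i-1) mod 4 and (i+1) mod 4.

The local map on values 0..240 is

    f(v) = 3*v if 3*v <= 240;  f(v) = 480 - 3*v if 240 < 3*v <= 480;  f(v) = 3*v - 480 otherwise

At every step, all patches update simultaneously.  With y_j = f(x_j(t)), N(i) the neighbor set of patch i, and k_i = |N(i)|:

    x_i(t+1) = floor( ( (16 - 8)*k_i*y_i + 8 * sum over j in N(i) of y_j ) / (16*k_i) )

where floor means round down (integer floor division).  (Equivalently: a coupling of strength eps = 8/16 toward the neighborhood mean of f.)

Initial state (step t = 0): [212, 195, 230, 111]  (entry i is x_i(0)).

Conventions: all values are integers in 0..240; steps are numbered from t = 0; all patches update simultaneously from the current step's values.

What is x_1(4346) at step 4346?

Simulating step by step:
t=0: [212, 195, 230, 111]
t=1: [141, 144, 168, 165]
t=2: [44, 44, 27, 27]
t=3: [119, 119, 93, 93]
t=4: [142, 142, 181, 181]
t=5: [56, 56, 60, 60]
t=6: [171, 171, 177, 177]
t=7: [37, 37, 46, 46]
t=8: [117, 117, 131, 131]
t=9: [118, 118, 97, 97]
t=10: [141, 141, 173, 173]
t=11: [52, 52, 43, 43]
t=12: [149, 149, 135, 135]
t=13: [43, 43, 64, 64]
t=14: [144, 144, 176, 176]
t=15: [48, 48, 48, 48]
t=16: [144, 144, 144, 144]
t=17: [48, 48, 48, 48]

Answer: x_1(4346) = 144
Key observation: The state at step 15, [48, 48, 48, 48], reappears at step 17: the system is in a cycle of period 2 from step 15 on.  Therefore the state at step 4346 equals the state at step 15 + ((4346 - 15) mod 2) = 16, which is [144, 144, 144, 144].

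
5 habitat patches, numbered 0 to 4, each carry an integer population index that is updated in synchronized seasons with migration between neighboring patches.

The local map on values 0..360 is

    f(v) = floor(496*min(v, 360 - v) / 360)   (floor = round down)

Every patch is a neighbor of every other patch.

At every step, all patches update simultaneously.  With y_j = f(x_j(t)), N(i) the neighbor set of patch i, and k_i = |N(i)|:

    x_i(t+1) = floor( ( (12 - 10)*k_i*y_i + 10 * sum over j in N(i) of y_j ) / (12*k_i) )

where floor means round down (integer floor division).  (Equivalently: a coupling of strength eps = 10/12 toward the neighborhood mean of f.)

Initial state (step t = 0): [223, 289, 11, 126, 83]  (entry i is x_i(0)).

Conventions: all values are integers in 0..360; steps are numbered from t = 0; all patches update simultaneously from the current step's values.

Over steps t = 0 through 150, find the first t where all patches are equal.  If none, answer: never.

Answer: 2
Key observation: Synchronization is absorbing here: once all patches are equal they stay equal, and step 2 is the first all-equal step.

Derivation:
t=0: [223, 289, 11, 126, 83]  (not all equal)
t=1: [114, 118, 121, 115, 117]  (not all equal)
t=2: [160, 160, 160, 160, 160]  (all equal)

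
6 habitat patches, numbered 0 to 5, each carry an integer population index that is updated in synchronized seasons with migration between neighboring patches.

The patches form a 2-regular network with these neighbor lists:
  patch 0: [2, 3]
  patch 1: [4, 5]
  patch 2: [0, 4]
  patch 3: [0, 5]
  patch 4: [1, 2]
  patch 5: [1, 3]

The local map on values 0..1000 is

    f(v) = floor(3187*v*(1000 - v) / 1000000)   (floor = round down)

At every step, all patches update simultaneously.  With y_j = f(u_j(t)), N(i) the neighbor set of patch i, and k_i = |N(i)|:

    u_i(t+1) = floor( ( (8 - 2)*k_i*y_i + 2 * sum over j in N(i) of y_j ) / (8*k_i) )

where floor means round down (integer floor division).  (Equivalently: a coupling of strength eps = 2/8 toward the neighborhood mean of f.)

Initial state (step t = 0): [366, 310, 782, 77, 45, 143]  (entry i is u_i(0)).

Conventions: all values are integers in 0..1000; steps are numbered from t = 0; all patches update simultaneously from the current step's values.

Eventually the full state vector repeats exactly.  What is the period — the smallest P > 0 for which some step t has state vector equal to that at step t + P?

Simulating step by step:
t=0: [366, 310, 782, 77, 45, 143]
t=1: [650, 576, 516, 310, 255, 405]
t=2: [728, 755, 762, 697, 650, 757]
t=3: [629, 605, 602, 656, 689, 597]
t=4: [742, 751, 750, 727, 702, 759]
t=5: [611, 602, 607, 623, 648, 589]
t=6: [756, 759, 755, 752, 734, 767]
t=7: [588, 585, 592, 590, 612, 573]
t=8: [771, 771, 767, 771, 759, 777]
t=9: [562, 563, 569, 560, 577, 554]
t=10: [783, 783, 780, 785, 778, 786]
t=11: [541, 541, 545, 537, 548, 536]
t=12: [791, 790, 790, 791, 789, 791]
t=13: [526, 528, 528, 526, 529, 526]
t=14: [794, 794, 794, 794, 794, 794]
t=15: [521, 521, 521, 521, 521, 521]
t=16: [795, 795, 795, 795, 795, 795]
t=17: [519, 519, 519, 519, 519, 519]
t=18: [795, 795, 795, 795, 795, 795]

Answer: 2
Key observation: The state at step 16, [795, 795, 795, 795, 795, 795], reappears at step 18 — and no state repeats earlier — so the cycle the system enters has period 2.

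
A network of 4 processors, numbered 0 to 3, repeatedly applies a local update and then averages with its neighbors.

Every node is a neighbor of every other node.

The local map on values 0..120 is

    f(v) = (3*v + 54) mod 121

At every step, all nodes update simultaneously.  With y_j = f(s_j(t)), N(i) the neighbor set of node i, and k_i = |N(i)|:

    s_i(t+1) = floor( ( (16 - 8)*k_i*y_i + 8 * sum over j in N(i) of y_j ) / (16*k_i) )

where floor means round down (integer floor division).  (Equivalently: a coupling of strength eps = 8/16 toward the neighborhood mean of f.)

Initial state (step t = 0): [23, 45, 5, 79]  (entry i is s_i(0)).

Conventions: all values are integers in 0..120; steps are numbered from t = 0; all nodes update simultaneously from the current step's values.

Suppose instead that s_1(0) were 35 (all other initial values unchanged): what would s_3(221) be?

Answer: s_3(221) = 42
Key observation: The state at step 1, [27, 39, 49, 42], reappears at step 6: the system is in a cycle of period 5 from step 1 on.  Therefore the state at step 221 equals the state at step 1 + ((221 - 1) mod 5) = 1, which is [27, 39, 49, 42].

Derivation:
t=0: [23, 35, 5, 79]
t=1: [27, 39, 49, 42]
t=2: [38, 50, 60, 53]
t=3: [71, 83, 93, 86]
t=4: [49, 61, 71, 64]
t=5: [64, 76, 45, 38]
t=6: [27, 39, 49, 42]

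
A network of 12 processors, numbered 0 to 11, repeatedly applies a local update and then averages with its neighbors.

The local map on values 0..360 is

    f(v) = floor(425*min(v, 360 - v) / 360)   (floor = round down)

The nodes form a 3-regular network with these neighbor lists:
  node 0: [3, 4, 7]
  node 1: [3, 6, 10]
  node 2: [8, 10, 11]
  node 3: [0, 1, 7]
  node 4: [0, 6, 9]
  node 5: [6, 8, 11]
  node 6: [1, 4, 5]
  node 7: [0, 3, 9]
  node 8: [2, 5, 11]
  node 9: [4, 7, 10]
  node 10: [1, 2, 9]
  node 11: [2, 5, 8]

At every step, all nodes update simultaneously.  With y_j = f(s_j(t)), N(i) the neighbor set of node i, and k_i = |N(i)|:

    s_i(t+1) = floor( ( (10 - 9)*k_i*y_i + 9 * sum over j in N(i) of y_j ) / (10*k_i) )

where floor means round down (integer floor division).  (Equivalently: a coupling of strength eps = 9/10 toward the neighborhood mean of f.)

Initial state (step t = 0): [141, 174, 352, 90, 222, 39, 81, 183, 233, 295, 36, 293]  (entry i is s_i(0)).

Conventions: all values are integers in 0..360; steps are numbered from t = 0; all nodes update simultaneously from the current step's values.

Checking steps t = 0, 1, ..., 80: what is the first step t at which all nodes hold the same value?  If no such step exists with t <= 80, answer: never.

Simulating step by step:
t=0: [141, 174, 352, 90, 222, 39, 81, 183, 233, 295, 36, 293]  (not all equal)
t=1: [159, 93, 81, 184, 117, 101, 133, 125, 55, 131, 91, 69]  (not all equal)
t=2: [166, 152, 85, 153, 163, 102, 125, 179, 94, 133, 118, 91]  (not all equal)
t=3: [194, 157, 116, 193, 168, 121, 162, 180, 109, 178, 144, 109]  (not all equal)
t=4: [201, 185, 141, 197, 198, 148, 176, 201, 134, 195, 176, 134]  (not all equal)
t=5: [189, 202, 173, 193, 195, 174, 192, 190, 165, 194, 190, 165]  (not all equal)
t=6: [197, 197, 196, 195, 197, 196, 195, 197, 200, 197, 195, 200]  (not all equal)
t=7: [192, 193, 190, 192, 192, 190, 192, 192, 191, 192, 192, 191]  (not all equal)
t=8: [198, 197, 198, 197, 198, 198, 198, 198, 199, 198, 198, 199]  (not all equal)
t=9: [191, 191, 190, 191, 191, 190, 191, 191, 190, 191, 191, 190]  (not all equal)
t=10: [199, 199, 199, 199, 199, 199, 199, 199, 200, 199, 199, 200]  (not all equal)
t=11: [190, 190, 188, 190, 190, 188, 190, 190, 189, 190, 190, 189]  (not all equal)
t=12: [200, 200, 200, 200, 200, 200, 200, 200, 202, 200, 200, 202]  (not all equal)
t=13: [188, 188, 186, 188, 188, 186, 188, 188, 187, 188, 188, 187]  (not all equal)
t=14: [203, 203, 203, 203, 203, 203, 203, 203, 204, 203, 203, 204]  (not all equal)
t=15: [185, 185, 184, 185, 185, 184, 185, 185, 184, 185, 185, 184]  (not all equal)
t=16: [206, 206, 206, 206, 206, 206, 206, 206, 207, 206, 206, 207]  (not all equal)
t=17: [181, 181, 180, 181, 181, 180, 181, 181, 180, 181, 181, 180]  (not all equal)
t=18: [211, 211, 211, 211, 211, 211, 211, 211, 212, 211, 211, 212]  (not all equal)
t=19: [175, 175, 174, 175, 175, 174, 175, 175, 174, 175, 175, 174]  (not all equal)
t=20: [206, 206, 205, 206, 206, 205, 205, 206, 205, 206, 205, 205]  (not all equal)
t=21: [181, 181, 182, 181, 181, 182, 181, 181, 182, 181, 181, 182]  (not all equal)
t=22: [211, 211, 210, 211, 211, 210, 210, 211, 210, 211, 210, 210]  (not all equal)
t=23: [175, 176, 177, 175, 175, 177, 175, 175, 177, 175, 175, 177]  (not all equal)
t=24: [206, 206, 207, 206, 206, 207, 206, 206, 208, 206, 206, 208]  (not all equal)
t=25: [181, 181, 179, 181, 181, 179, 180, 181, 179, 181, 180, 179]  (not all equal)
t=26: [211, 211, 211, 211, 211, 211, 211, 211, 211, 211, 211, 211]  (all equal)

Answer: 26
Key observation: Synchronization is absorbing here: once all nodes are equal they stay equal, and step 26 is the first all-equal step.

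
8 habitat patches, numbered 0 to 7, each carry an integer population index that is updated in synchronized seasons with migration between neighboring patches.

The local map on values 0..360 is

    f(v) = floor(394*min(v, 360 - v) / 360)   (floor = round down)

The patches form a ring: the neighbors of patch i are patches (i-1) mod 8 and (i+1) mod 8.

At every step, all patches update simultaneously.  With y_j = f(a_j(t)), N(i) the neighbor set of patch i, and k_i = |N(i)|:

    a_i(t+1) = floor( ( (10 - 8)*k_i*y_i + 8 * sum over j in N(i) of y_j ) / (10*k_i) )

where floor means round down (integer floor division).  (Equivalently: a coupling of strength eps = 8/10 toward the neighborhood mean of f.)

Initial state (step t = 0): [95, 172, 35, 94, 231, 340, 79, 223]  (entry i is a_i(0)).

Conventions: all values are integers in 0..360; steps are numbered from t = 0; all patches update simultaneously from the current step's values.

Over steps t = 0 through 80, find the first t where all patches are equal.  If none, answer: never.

Answer: 28
Key observation: Synchronization is absorbing here: once all patches are equal they stay equal, and step 28 is the first all-equal step.

Derivation:
t=0: [95, 172, 35, 94, 231, 340, 79, 223]  (not all equal)
t=1: [155, 94, 123, 92, 77, 95, 85, 105]  (not all equal)
t=2: [120, 141, 107, 107, 98, 91, 105, 127]  (not all equal)
t=3: [143, 130, 131, 113, 107, 108, 117, 125]  (not all equal)
t=4: [142, 148, 134, 128, 119, 121, 127, 140]  (not all equal)
t=5: [156, 152, 149, 138, 134, 133, 141, 147]  (not all equal)
t=6: [164, 166, 159, 153, 147, 149, 152, 161]  (not all equal)
t=7: [178, 177, 174, 167, 164, 163, 168, 173]  (not all equal)
t=8: [191, 192, 188, 184, 179, 180, 183, 188]  (not all equal)
t=9: [185, 185, 187, 191, 194, 194, 192, 188]  (not all equal)
t=10: [189, 190, 187, 184, 182, 181, 184, 187]  (not all equal)
t=11: [187, 187, 189, 191, 193, 193, 192, 189]  (not all equal)
t=12: [188, 188, 186, 184, 182, 182, 184, 186]  (not all equal)
t=13: [188, 188, 190, 192, 193, 193, 192, 190]  (not all equal)
t=14: [187, 187, 185, 183, 182, 182, 183, 185]  (not all equal)
t=15: [189, 189, 191, 192, 193, 193, 192, 191]  (not all equal)
t=16: [185, 185, 184, 183, 182, 182, 183, 184]  (not all equal)
t=17: [191, 191, 192, 193, 193, 193, 193, 192]  (not all equal)
t=18: [183, 183, 183, 182, 182, 182, 182, 183]  (not all equal)
t=19: [193, 193, 193, 193, 194, 194, 193, 193]  (not all equal)
t=20: [182, 182, 182, 181, 181, 181, 181, 182]  (not all equal)
t=21: [194, 194, 194, 194, 195, 195, 194, 194]  (not all equal)
t=22: [181, 181, 181, 180, 180, 180, 180, 181]  (not all equal)
t=23: [195, 195, 195, 196, 197, 197, 196, 195]  (not all equal)
t=24: [180, 180, 179, 179, 178, 178, 179, 179]  (not all equal)
t=25: [196, 196, 195, 194, 194, 194, 194, 195]  (not all equal)
t=26: [179, 179, 180, 180, 181, 181, 180, 180]  (not all equal)
t=27: [195, 195, 196, 196, 195, 195, 196, 196]  (not all equal)
t=28: [179, 179, 179, 179, 179, 179, 179, 179]  (all equal)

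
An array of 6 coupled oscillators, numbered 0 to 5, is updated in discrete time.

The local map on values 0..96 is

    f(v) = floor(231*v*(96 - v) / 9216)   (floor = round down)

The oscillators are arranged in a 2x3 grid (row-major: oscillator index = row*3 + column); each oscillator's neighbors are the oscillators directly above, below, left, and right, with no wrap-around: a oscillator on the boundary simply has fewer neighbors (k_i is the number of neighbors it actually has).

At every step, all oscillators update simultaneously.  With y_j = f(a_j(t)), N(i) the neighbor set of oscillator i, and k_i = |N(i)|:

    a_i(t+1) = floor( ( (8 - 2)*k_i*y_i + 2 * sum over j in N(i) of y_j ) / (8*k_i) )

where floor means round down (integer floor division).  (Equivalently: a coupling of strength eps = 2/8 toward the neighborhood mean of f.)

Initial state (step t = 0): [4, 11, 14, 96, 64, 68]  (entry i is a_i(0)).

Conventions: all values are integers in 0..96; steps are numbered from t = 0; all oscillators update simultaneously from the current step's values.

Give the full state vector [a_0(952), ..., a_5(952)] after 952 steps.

Answer: [56, 56, 56, 56, 56, 56]
Key observation: The state at step 4, [56, 56, 56, 56, 56, 56], reappears at step 5: the system is in a cycle of period 1 from step 4 on.  Therefore the state at step 952 equals the state at step 4 + ((952 - 4) mod 1) = 4, which is [56, 56, 56, 56, 56, 56].

Derivation:
t=0: [4, 11, 14, 96, 64, 68]
t=1: [9, 24, 29, 7, 44, 45]
t=2: [21, 42, 48, 20, 52, 55]
t=3: [41, 54, 56, 40, 55, 56]
t=4: [56, 56, 56, 56, 56, 56]
t=5: [56, 56, 56, 56, 56, 56]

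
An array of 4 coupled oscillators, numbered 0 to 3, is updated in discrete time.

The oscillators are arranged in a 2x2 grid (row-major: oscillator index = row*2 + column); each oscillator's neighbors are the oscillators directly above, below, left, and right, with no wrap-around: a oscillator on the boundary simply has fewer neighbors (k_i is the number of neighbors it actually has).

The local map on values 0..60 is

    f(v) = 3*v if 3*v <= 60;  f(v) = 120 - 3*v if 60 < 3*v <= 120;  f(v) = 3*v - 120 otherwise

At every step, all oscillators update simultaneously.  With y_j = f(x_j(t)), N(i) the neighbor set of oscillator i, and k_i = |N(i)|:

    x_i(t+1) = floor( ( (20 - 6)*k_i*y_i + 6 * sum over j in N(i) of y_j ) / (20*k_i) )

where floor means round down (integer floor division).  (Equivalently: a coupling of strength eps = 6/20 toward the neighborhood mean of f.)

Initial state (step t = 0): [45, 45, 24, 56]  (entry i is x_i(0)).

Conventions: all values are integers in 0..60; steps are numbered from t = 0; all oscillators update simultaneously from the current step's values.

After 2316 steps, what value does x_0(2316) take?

Simulating step by step:
t=0: [45, 45, 24, 56]
t=1: [19, 19, 43, 43]
t=2: [49, 49, 16, 16]
t=3: [30, 30, 44, 44]
t=4: [27, 27, 14, 14]
t=5: [39, 39, 41, 41]
t=6: [3, 3, 3, 3]
t=7: [9, 9, 9, 9]
t=8: [27, 27, 27, 27]
t=9: [39, 39, 39, 39]
t=10: [3, 3, 3, 3]

Answer: x_0(2316) = 27
Key observation: The state at step 6, [3, 3, 3, 3], reappears at step 10: the system is in a cycle of period 4 from step 6 on.  Therefore the state at step 2316 equals the state at step 6 + ((2316 - 6) mod 4) = 8, which is [27, 27, 27, 27].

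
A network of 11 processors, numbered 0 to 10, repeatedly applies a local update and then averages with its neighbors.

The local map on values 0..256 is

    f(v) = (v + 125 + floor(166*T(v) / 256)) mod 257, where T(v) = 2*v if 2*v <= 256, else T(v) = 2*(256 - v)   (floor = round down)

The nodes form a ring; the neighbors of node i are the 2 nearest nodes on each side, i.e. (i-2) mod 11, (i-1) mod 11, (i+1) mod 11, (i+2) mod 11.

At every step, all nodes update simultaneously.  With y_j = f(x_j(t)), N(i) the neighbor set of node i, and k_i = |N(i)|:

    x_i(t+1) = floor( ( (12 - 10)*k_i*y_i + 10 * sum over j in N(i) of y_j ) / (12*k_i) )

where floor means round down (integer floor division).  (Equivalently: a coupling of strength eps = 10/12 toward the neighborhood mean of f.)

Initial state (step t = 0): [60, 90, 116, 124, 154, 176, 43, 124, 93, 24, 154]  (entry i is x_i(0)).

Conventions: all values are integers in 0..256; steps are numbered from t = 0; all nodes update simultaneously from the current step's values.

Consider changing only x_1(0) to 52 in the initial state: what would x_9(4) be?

Answer: x_9(4) = 153
Key observation: This trace re-runs the system from the modified initial state.

Derivation:
t=0: [60, 52, 116, 124, 154, 176, 43, 124, 93, 24, 154]
t=1: [149, 133, 137, 166, 162, 166, 148, 156, 161, 111, 131]
t=2: [151, 156, 154, 154, 153, 152, 152, 146, 148, 149, 149]
t=3: [154, 154, 154, 153, 154, 154, 154, 154, 155, 155, 154]
t=4: [153, 154, 154, 154, 154, 154, 153, 153, 153, 153, 153]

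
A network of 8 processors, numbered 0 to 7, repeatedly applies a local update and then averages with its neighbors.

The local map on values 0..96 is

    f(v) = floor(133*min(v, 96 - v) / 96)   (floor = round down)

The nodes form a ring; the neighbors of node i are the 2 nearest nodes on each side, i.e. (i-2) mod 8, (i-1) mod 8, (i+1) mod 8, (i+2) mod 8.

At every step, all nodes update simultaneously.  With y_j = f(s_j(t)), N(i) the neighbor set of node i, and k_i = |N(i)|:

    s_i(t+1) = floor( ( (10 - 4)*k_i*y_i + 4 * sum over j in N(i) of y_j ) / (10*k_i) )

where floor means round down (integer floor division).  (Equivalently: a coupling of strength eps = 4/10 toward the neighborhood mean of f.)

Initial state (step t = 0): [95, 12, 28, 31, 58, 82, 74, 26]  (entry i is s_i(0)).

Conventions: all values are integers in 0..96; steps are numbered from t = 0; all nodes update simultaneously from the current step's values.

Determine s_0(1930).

Simulating step by step:
t=0: [95, 12, 28, 31, 58, 82, 74, 26]
t=1: [12, 21, 33, 37, 44, 27, 28, 28]
t=2: [24, 32, 42, 47, 53, 40, 37, 34]
t=3: [39, 46, 54, 60, 58, 55, 50, 46]
t=4: [57, 60, 56, 52, 53, 56, 60, 61]
t=5: [52, 51, 55, 57, 57, 54, 51, 49]
t=6: [60, 60, 56, 55, 55, 58, 60, 63]
t=7: [49, 49, 54, 54, 54, 51, 49, 46]
t=8: [64, 63, 59, 59, 59, 61, 63, 63]
t=9: [45, 46, 49, 50, 50, 48, 45, 45]
t=10: [62, 63, 64, 63, 63, 64, 62, 62]
t=11: [46, 45, 44, 44, 45, 44, 46, 46]
t=12: [62, 61, 60, 60, 61, 60, 62, 62]
t=13: [47, 48, 48, 48, 48, 48, 47, 47]
t=14: [65, 65, 65, 66, 65, 65, 65, 65]
t=15: [42, 41, 41, 41, 41, 41, 42, 42]
t=16: [57, 56, 56, 56, 56, 56, 57, 57]
t=17: [54, 54, 54, 55, 54, 54, 54, 54]
t=18: [58, 57, 57, 56, 57, 57, 58, 58]
t=19: [52, 53, 53, 54, 53, 53, 52, 52]
t=20: [59, 59, 59, 58, 59, 59, 59, 59]
t=21: [51, 51, 51, 51, 51, 51, 51, 51]
t=22: [62, 62, 62, 62, 62, 62, 62, 62]
t=23: [47, 47, 47, 47, 47, 47, 47, 47]
t=24: [65, 65, 65, 65, 65, 65, 65, 65]
t=25: [42, 42, 42, 42, 42, 42, 42, 42]
t=26: [58, 58, 58, 58, 58, 58, 58, 58]
t=27: [52, 52, 52, 52, 52, 52, 52, 52]
t=28: [60, 60, 60, 60, 60, 60, 60, 60]
t=29: [49, 49, 49, 49, 49, 49, 49, 49]
t=30: [65, 65, 65, 65, 65, 65, 65, 65]

Answer: s_0(1930) = 60
Key observation: The state at step 24, [65, 65, 65, 65, 65, 65, 65, 65], reappears at step 30: the system is in a cycle of period 6 from step 24 on.  Therefore the state at step 1930 equals the state at step 24 + ((1930 - 24) mod 6) = 28, which is [60, 60, 60, 60, 60, 60, 60, 60].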